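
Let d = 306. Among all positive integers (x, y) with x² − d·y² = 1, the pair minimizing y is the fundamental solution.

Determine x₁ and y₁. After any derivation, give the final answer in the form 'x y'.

35 2

[17; 2,34] for √306; ℓ=2 ⇒ convergent index 1
k=0  a_k=17  p_k/q_k = 17/1
k=1  a_k=2  p_k/q_k = 35/2
fundamental: x₁=35, y₁=2  (since 1225 − 306·4 = 1)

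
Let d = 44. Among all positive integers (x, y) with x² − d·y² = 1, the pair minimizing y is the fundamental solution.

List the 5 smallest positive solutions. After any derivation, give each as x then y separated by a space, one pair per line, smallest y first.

199 30
79201 11940
31521799 4752090
12545596801 1891319880
4993116004999 752740560150

√44 = [6; 1,1,1,2,1,1,1,12, …], period ℓ=8 (even) → k=7
a_0=6:  p_0=6·1+0=6,  q_0=6·0+1=1
a_1=1:  p_1=1·6+1=7,  q_1=1·1+0=1
a_2=1:  p_2=1·7+6=13,  q_2=1·1+1=2
…
a_6=1:  p_6=1·73+53=126,  q_6=1·11+8=19
a_7=1:  p_7=1·126+73=199,  q_7=1·19+11=30
(x₁, y₁) = (199, 30);  199² − 44·30² = 1 ✓
(x_2, y_2) = (199·199 + 44·30·30, 199·30 + 30·199) = (79201, 11940)
(x_3, y_3) = (199·79201 + 44·30·11940, 199·11940 + 30·79201) = (31521799, 4752090)
(x_4, y_4) = (199·31521799 + 44·30·4752090, 199·4752090 + 30·31521799) = (12545596801, 1891319880)
(x_5, y_5) = (199·12545596801 + 44·30·1891319880, 199·1891319880 + 30·12545596801) = (4993116004999, 752740560150)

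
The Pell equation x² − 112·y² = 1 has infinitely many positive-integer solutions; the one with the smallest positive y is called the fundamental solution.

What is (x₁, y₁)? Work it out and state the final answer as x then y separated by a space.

127 12

√112 → a₀=10, period (1,1,2,1,1,20); ℓ=6 even so k=5
k=0  a_k=10  p_k/q_k = 10/1
k=1  a_k=1  p_k/q_k = 11/1
k=2  a_k=1  p_k/q_k = 21/2
…
k=4  a_k=1  p_k/q_k = 74/7
k=5  a_k=1  p_k/q_k = 127/12
→ (127, 12).  Check: 127²=16129, 112·12²=16128, difference 1.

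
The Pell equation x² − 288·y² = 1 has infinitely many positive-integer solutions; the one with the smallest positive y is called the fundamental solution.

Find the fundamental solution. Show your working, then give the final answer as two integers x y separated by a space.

√288 → a₀=16, period (1,32); ℓ=2 even so k=1
k=0  a_k=16  p_k/q_k = 16/1
k=1  a_k=1  p_k/q_k = 17/1
fundamental: x₁=17, y₁=1  (since 289 − 288·1 = 1)

17 1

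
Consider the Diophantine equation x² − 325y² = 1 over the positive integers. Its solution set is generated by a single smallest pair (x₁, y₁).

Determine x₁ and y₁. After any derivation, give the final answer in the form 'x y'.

√325 → a₀=18, period (36); ℓ=1 odd so k=1
k=0  a_k=18  p_k/q_k = 18/1
k=1  a_k=36  p_k/q_k = 649/36
fundamental: x₁=649, y₁=36  (since 421201 − 325·1296 = 1)

649 36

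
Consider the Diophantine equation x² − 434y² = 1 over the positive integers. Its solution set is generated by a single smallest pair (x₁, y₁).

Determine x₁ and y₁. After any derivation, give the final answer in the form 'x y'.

√434 = [20; 1,4,1,40, …], period ℓ=4 (even) → k=3
a_0=20:  p_0=20·1+0=20,  q_0=20·0+1=1
…
a_2=4:  p_2=4·21+20=104,  q_2=4·1+1=5
a_3=1:  p_3=1·104+21=125,  q_3=1·5+1=6
→ (125, 6).  Check: 125²=15625, 434·6²=15624, difference 1.

125 6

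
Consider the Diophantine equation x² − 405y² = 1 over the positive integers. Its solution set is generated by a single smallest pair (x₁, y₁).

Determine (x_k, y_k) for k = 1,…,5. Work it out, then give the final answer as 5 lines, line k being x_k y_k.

161 8
51841 2576
16692641 829464
5374978561 267084832
1730726404001 86000486440

√405 = [20; 8,40, …], period ℓ=2 (even) → k=1
a_0=20:  p_0=20·1+0=20,  q_0=20·0+1=1
a_1=8:  p_1=8·20+1=161,  q_1=8·1+0=8
fundamental: x₁=161, y₁=8  (since 25921 − 405·64 = 1)
(161+8√405)^2 = 51841 + 2576√405
(161+8√405)^3 = 16692641 + 829464√405
(161+8√405)^4 = 5374978561 + 267084832√405
(161+8√405)^5 = 1730726404001 + 86000486440√405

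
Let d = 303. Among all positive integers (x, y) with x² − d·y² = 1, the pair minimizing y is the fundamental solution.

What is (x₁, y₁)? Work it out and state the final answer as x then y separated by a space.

√303 = [17; 2,2,5,2,2,34, …], period ℓ=6 (even) → k=5
k=0  a_k=17  p_k/q_k = 17/1
…
k=3  a_k=5  p_k/q_k = 470/27
k=4  a_k=2  p_k/q_k = 1027/59
k=5  a_k=2  p_k/q_k = 2524/145
→ (2524, 145).  Check: 2524²=6370576, 303·145²=6370575, difference 1.

2524 145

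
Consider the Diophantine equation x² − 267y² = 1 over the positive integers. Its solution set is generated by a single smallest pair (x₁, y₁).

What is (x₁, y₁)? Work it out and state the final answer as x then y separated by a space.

2402 147

d=267: √d = [16; 2,1,15,1,2,32] (ℓ=6, even), read p_5/q_5
k=0  a_k=16  p_k/q_k = 16/1
…
k=2  a_k=1  p_k/q_k = 49/3
k=3  a_k=15  p_k/q_k = 768/47
k=4  a_k=1  p_k/q_k = 817/50
k=5  a_k=2  p_k/q_k = 2402/147
(x₁, y₁) = (2402, 147);  2402² − 267·147² = 1 ✓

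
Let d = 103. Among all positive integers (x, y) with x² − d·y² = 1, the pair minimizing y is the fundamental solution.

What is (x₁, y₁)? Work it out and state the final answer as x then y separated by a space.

227528 22419

√103 → a₀=10, period (6,1,2,1,1,9,1,1,2,1,6,20); ℓ=12 even so k=11
step 0: (10, 1)  from 10·(1,0) + (0,1)
…
step 2: (71, 7)  from 1·(61,6) + (10,1)
…
step 5: (477, 47)  from 1·(274,27) + (203,20)
…
step 8: (9611, 947)  from 1·(5044,497) + (4567,450)
…
step 10: (33877, 3338)  from 1·(24266,2391) + (9611,947)
step 11: (227528, 22419)  from 6·(33877,3338) + (24266,2391)
fundamental: x₁=227528, y₁=22419  (since 51768990784 − 103·502611561 = 1)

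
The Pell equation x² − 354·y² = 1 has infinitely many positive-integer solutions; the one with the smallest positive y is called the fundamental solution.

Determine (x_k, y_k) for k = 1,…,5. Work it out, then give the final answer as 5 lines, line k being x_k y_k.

258065 13716
133195088449 7079239080
68745981000924305 3653807666346684
35481863173873866451201 1885839750824434773840
18313254039862772710457447825 973338470589361712155692516

d=354: √d = [18; 1,4,2,2,18,2,2,4,1,36] (ℓ=10, even), read p_9/q_9
k=0  a_k=18  p_k/q_k = 18/1
k=1  a_k=1  p_k/q_k = 19/1
k=2  a_k=4  p_k/q_k = 94/5
k=3  a_k=2  p_k/q_k = 207/11
…
k=5  a_k=18  p_k/q_k = 9351/497
k=6  a_k=2  p_k/q_k = 19210/1021
k=7  a_k=2  p_k/q_k = 47771/2539
k=8  a_k=4  p_k/q_k = 210294/11177
k=9  a_k=1  p_k/q_k = 258065/13716
(x₁, y₁) = (258065, 13716);  258065² − 354·13716² = 1 ✓
k=2:  x_2 = 258065·258065+354·13716·13716 = 133195088449,  y_2 = 258065·13716+13716·258065 = 7079239080
k=3:  x_3 = 258065·133195088449+354·13716·7079239080 = 68745981000924305,  y_3 = 258065·7079239080+13716·133195088449 = 3653807666346684
k=4:  x_4 = 258065·68745981000924305+354·13716·3653807666346684 = 35481863173873866451201,  y_4 = 258065·3653807666346684+13716·68745981000924305 = 1885839750824434773840
k=5:  x_5 = 258065·35481863173873866451201+354·13716·1885839750824434773840 = 18313254039862772710457447825,  y_5 = 258065·1885839750824434773840+13716·35481863173873866451201 = 973338470589361712155692516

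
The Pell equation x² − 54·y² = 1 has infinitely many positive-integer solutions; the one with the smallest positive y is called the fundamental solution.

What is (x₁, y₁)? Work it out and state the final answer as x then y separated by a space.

485 66

d=54: √d = [7; 2,1,6,1,2,14] (ℓ=6, even), read p_5/q_5
k=0  a_k=7  p_k/q_k = 7/1
k=1  a_k=2  p_k/q_k = 15/2
k=2  a_k=1  p_k/q_k = 22/3
k=3  a_k=6  p_k/q_k = 147/20
k=4  a_k=1  p_k/q_k = 169/23
k=5  a_k=2  p_k/q_k = 485/66
fundamental: x₁=485, y₁=66  (since 235225 − 54·4356 = 1)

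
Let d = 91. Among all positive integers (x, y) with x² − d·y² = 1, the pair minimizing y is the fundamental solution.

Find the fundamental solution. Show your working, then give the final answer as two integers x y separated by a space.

d=91: √d = [9; 1,1,5,1,5,1,1,18] (ℓ=8, even), read p_7/q_7
a_0=9:  p_0=9·1+0=9,  q_0=9·0+1=1
…
a_2=1:  p_2=1·10+9=19,  q_2=1·1+1=2
a_3=5:  p_3=5·19+10=105,  q_3=5·2+1=11
…
a_5=5:  p_5=5·124+105=725,  q_5=5·13+11=76
a_6=1:  p_6=1·725+124=849,  q_6=1·76+13=89
a_7=1:  p_7=1·849+725=1574,  q_7=1·89+76=165
(x₁, y₁) = (1574, 165);  1574² − 91·165² = 1 ✓

1574 165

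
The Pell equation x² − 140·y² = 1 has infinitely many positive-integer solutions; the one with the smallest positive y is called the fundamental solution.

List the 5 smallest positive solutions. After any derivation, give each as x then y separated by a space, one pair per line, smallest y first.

d=140: √d = [11; 1,4,1,22] (ℓ=4, even), read p_3/q_3
i=0: a=11 ⇒ p=11, q=1
i=1: a=1 ⇒ p=12, q=1
i=2: a=4 ⇒ p=59, q=5
i=3: a=1 ⇒ p=71, q=6
→ (71, 6).  Check: 71²=5041, 140·6²=5040, difference 1.
(x_2, y_2) = (71·71 + 140·6·6, 71·6 + 6·71) = (10081, 852)
(x_3, y_3) = (71·10081 + 140·6·852, 71·852 + 6·10081) = (1431431, 120978)
(x_4, y_4) = (71·1431431 + 140·6·120978, 71·120978 + 6·1431431) = (203253121, 17178024)
(x_5, y_5) = (71·203253121 + 140·6·17178024, 71·17178024 + 6·203253121) = (28860511751, 2439158430)

71 6
10081 852
1431431 120978
203253121 17178024
28860511751 2439158430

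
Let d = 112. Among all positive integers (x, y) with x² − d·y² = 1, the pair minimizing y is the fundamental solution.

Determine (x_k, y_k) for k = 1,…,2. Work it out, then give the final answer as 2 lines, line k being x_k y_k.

√112 = [10; 1,1,2,1,1,20, …], period ℓ=6 (even) → k=5
i=0: a=10 ⇒ p=10, q=1
i=1: a=1 ⇒ p=11, q=1
…
i=3: a=2 ⇒ p=53, q=5
i=4: a=1 ⇒ p=74, q=7
i=5: a=1 ⇒ p=127, q=12
fundamental: x₁=127, y₁=12  (since 16129 − 112·144 = 1)
n=2: (127,12)∘(127,12) = (127·127+112·12·12, 127·12+12·127) = (32257,3048)

127 12
32257 3048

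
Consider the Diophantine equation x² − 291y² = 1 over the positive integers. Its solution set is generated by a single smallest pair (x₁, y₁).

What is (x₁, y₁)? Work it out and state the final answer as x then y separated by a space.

√291 = [17; 17,34, …], period ℓ=2 (even) → k=1
k=0  a_k=17  p_k/q_k = 17/1
k=1  a_k=17  p_k/q_k = 290/17
→ (290, 17).  Check: 290²=84100, 291·17²=84099, difference 1.

290 17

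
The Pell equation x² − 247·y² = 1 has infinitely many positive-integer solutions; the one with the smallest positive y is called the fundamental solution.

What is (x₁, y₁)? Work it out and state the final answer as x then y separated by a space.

85292 5427

[15; 1,2,1,1,9,1,9,1,1,2,1,30] for √247; ℓ=12 ⇒ convergent index 11
i=0: a=15 ⇒ p=15, q=1
i=1: a=1 ⇒ p=16, q=1
…
i=4: a=1 ⇒ p=110, q=7
…
i=8: a=1 ⇒ p=12683, q=807
…
i=10: a=2 ⇒ p=61089, q=3887
i=11: a=1 ⇒ p=85292, q=5427
(x₁, y₁) = (85292, 5427);  85292² − 247·5427² = 1 ✓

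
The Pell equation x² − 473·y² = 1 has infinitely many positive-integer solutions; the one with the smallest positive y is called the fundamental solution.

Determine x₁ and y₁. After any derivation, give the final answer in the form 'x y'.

√473 = [21; 1,2,1,42, …], period ℓ=4 (even) → k=3
a_0=21:  p_0=21·1+0=21,  q_0=21·0+1=1
…
a_2=2:  p_2=2·22+21=65,  q_2=2·1+1=3
a_3=1:  p_3=1·65+22=87,  q_3=1·3+1=4
→ (87, 4).  Check: 87²=7569, 473·4²=7568, difference 1.

87 4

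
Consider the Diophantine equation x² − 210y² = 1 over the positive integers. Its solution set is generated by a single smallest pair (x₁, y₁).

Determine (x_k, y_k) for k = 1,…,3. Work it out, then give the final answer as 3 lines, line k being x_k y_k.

√210 = [14; 2,28, …], period ℓ=2 (even) → k=1
i=0: a=14 ⇒ p=14, q=1
i=1: a=2 ⇒ p=29, q=2
→ (29, 2).  Check: 29²=841, 210·2²=840, difference 1.
(29+2√210)^2 = 1681 + 116√210
(29+2√210)^3 = 97469 + 6726√210

29 2
1681 116
97469 6726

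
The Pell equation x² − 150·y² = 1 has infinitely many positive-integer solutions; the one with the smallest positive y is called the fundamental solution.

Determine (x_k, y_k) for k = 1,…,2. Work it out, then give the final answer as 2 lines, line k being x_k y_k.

49 4
4801 392

√150 → a₀=12, period (4,24); ℓ=2 even so k=1
step 0: (12, 1)  from 12·(1,0) + (0,1)
step 1: (49, 4)  from 4·(12,1) + (1,0)
(x₁, y₁) = (49, 4);  49² − 150·4² = 1 ✓
k=2:  x_2 = 49·49+150·4·4 = 4801,  y_2 = 49·4+4·49 = 392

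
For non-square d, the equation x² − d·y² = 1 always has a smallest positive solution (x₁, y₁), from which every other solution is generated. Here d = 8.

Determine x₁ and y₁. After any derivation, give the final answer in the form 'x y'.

d=8: √d = [2; 1,4] (ℓ=2, even), read p_1/q_1
a_0=2:  p_0=2·1+0=2,  q_0=2·0+1=1
a_1=1:  p_1=1·2+1=3,  q_1=1·1+0=1
(x₁, y₁) = (3, 1);  3² − 8·1² = 1 ✓

3 1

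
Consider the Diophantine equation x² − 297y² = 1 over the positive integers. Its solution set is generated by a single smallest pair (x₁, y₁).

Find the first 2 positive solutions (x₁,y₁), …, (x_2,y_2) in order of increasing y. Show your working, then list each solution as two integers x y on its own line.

[17; 4,3,1,1,2,1,1,3,4,34] for √297; ℓ=10 ⇒ convergent index 9
i=0: a=17 ⇒ p=17, q=1
i=1: a=4 ⇒ p=69, q=4
i=2: a=3 ⇒ p=224, q=13
…
i=5: a=2 ⇒ p=1327, q=77
i=6: a=1 ⇒ p=1844, q=107
i=7: a=1 ⇒ p=3171, q=184
i=8: a=3 ⇒ p=11357, q=659
i=9: a=4 ⇒ p=48599, q=2820
fundamental: x₁=48599, y₁=2820  (since 2361862801 − 297·7952400 = 1)
(48599+2820√297)^2 = 4723725601 + 274098360√297

48599 2820
4723725601 274098360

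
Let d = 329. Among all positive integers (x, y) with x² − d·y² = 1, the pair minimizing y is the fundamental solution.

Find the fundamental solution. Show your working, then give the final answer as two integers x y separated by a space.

d=329: √d = [18; 7,4,2,1,1,4,1,1,2,4,7,36] (ℓ=12, even), read p_11/q_11
k=0  a_k=18  p_k/q_k = 18/1
…
k=3  a_k=2  p_k/q_k = 1179/65
…
k=6  a_k=4  p_k/q_k = 13241/730
…
k=10  a_k=4  p_k/q_k = 328794/18127
k=11  a_k=7  p_k/q_k = 2376415/131016
→ (2376415, 131016).  Check: 2376415²=5647348252225, 329·131016²=5647348252224, difference 1.

2376415 131016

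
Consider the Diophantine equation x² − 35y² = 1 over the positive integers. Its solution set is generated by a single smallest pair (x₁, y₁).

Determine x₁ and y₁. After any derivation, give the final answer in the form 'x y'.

6 1

d=35: √d = [5; 1,10] (ℓ=2, even), read p_1/q_1
step 0: (5, 1)  from 5·(1,0) + (0,1)
step 1: (6, 1)  from 1·(5,1) + (1,0)
(x₁, y₁) = (6, 1);  6² − 35·1² = 1 ✓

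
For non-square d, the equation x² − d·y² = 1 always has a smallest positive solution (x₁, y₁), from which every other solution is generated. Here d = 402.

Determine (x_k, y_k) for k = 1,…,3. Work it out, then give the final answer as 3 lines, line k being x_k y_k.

401 20
321601 16040
257923601 12864060

d=402: √d = [20; 20,40] (ℓ=2, even), read p_1/q_1
step 0: (20, 1)  from 20·(1,0) + (0,1)
step 1: (401, 20)  from 20·(20,1) + (1,0)
fundamental: x₁=401, y₁=20  (since 160801 − 402·400 = 1)
(x_2, y_2) = (401·401 + 402·20·20, 401·20 + 20·401) = (321601, 16040)
(x_3, y_3) = (401·321601 + 402·20·16040, 401·16040 + 20·321601) = (257923601, 12864060)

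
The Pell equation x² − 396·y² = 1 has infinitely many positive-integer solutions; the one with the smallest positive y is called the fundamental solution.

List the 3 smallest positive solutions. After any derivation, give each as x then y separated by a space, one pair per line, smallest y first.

√396 = [19; 1,8,1,38, …], period ℓ=4 (even) → k=3
i=0: a=19 ⇒ p=19, q=1
…
i=2: a=8 ⇒ p=179, q=9
i=3: a=1 ⇒ p=199, q=10
fundamental: x₁=199, y₁=10  (since 39601 − 396·100 = 1)
(x_2, y_2) = (199·199 + 396·10·10, 199·10 + 10·199) = (79201, 3980)
(x_3, y_3) = (199·79201 + 396·10·3980, 199·3980 + 10·79201) = (31521799, 1584030)

199 10
79201 3980
31521799 1584030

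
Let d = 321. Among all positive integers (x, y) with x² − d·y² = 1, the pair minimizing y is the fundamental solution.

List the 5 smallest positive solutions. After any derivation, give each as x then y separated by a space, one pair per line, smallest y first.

√321 → a₀=17, period (1,10,1,34); ℓ=4 even so k=3
k=0  a_k=17  p_k/q_k = 17/1
…
k=2  a_k=10  p_k/q_k = 197/11
k=3  a_k=1  p_k/q_k = 215/12
(x₁, y₁) = (215, 12);  215² − 321·12² = 1 ✓
(215+12√321)^2 = 92449 + 5160√321
(215+12√321)^3 = 39752855 + 2218788√321
(215+12√321)^4 = 17093635201 + 954073680√321
(215+12√321)^5 = 7350223383575 + 410249463612√321

215 12
92449 5160
39752855 2218788
17093635201 954073680
7350223383575 410249463612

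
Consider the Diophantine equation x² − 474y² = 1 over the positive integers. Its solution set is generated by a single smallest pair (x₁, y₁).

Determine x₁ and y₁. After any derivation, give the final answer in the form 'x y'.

193549 8890

[21; 1,3,2,1,1,…,3,1,42] for √474; ℓ=14 ⇒ convergent index 13
i=0: a=21 ⇒ p=21, q=1
…
i=2: a=3 ⇒ p=87, q=4
i=3: a=2 ⇒ p=196, q=9
…
i=8: a=1 ⇒ p=5813, q=267
…
i=12: a=3 ⇒ p=149331, q=6859
i=13: a=1 ⇒ p=193549, q=8890
fundamental: x₁=193549, y₁=8890  (since 37461215401 − 474·79032100 = 1)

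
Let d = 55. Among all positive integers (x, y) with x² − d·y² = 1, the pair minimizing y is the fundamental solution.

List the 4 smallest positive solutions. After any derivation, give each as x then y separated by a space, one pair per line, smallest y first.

[7; 2,2,2,14] for √55; ℓ=4 ⇒ convergent index 3
a_0=7:  p_0=7·1+0=7,  q_0=7·0+1=1
a_1=2:  p_1=2·7+1=15,  q_1=2·1+0=2
a_2=2:  p_2=2·15+7=37,  q_2=2·2+1=5
a_3=2:  p_3=2·37+15=89,  q_3=2·5+2=12
(x₁, y₁) = (89, 12);  89² − 55·12² = 1 ✓
n=2: (89,12)∘(89,12) = (89·89+55·12·12, 89·12+12·89) = (15841,2136)
n=3: (15841,2136)∘(89,12) = (89·15841+55·12·2136, 89·2136+12·15841) = (2819609,380196)
n=4: (2819609,380196)∘(89,12) = (89·2819609+55·12·380196, 89·380196+12·2819609) = (501874561,67672752)

89 12
15841 2136
2819609 380196
501874561 67672752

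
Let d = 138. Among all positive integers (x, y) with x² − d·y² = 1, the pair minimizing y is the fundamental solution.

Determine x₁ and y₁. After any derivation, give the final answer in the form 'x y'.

47 4

d=138: √d = [11; 1,2,1,22] (ℓ=4, even), read p_3/q_3
step 0: (11, 1)  from 11·(1,0) + (0,1)
step 1: (12, 1)  from 1·(11,1) + (1,0)
step 2: (35, 3)  from 2·(12,1) + (11,1)
step 3: (47, 4)  from 1·(35,3) + (12,1)
(x₁, y₁) = (47, 4);  47² − 138·4² = 1 ✓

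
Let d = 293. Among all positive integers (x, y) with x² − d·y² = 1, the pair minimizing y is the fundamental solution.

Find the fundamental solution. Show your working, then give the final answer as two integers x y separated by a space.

√293 → a₀=17, period (8,1,1,8,34); ℓ=5 odd so k=9
i=0: a=17 ⇒ p=17, q=1
i=1: a=8 ⇒ p=137, q=8
…
i=4: a=8 ⇒ p=2482, q=145
…
i=8: a=1 ⇒ p=1444507, q=84389
i=9: a=8 ⇒ p=12320649, q=719780
(x₁, y₁) = (12320649, 719780);  12320649² − 293·719780² = 1 ✓

12320649 719780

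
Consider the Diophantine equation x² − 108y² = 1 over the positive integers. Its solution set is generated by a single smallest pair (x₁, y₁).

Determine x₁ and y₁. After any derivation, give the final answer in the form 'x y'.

1351 130

√108 = [10; 2,1,1,4,1,1,2,20, …], period ℓ=8 (even) → k=7
i=0: a=10 ⇒ p=10, q=1
i=1: a=2 ⇒ p=21, q=2
i=2: a=1 ⇒ p=31, q=3
i=3: a=1 ⇒ p=52, q=5
i=4: a=4 ⇒ p=239, q=23
…
i=6: a=1 ⇒ p=530, q=51
i=7: a=2 ⇒ p=1351, q=130
(x₁, y₁) = (1351, 130);  1351² − 108·130² = 1 ✓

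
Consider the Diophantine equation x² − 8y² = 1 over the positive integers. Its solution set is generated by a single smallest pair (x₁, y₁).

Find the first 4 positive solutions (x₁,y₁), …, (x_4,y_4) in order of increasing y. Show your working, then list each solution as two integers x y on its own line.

[2; 1,4] for √8; ℓ=2 ⇒ convergent index 1
step 0: (2, 1)  from 2·(1,0) + (0,1)
step 1: (3, 1)  from 1·(2,1) + (1,0)
(x₁, y₁) = (3, 1);  3² − 8·1² = 1 ✓
k=2:  x_2 = 3·3+8·1·1 = 17,  y_2 = 3·1+1·3 = 6
k=3:  x_3 = 3·17+8·1·6 = 99,  y_3 = 3·6+1·17 = 35
k=4:  x_4 = 3·99+8·1·35 = 577,  y_4 = 3·35+1·99 = 204

3 1
17 6
99 35
577 204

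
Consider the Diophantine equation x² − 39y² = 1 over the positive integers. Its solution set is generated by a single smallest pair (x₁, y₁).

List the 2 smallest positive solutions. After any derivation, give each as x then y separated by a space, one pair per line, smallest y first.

25 4
1249 200

d=39: √d = [6; 4,12] (ℓ=2, even), read p_1/q_1
a_0=6:  p_0=6·1+0=6,  q_0=6·0+1=1
a_1=4:  p_1=4·6+1=25,  q_1=4·1+0=4
fundamental: x₁=25, y₁=4  (since 625 − 39·16 = 1)
(x_2, y_2) = (25·25 + 39·4·4, 25·4 + 4·25) = (1249, 200)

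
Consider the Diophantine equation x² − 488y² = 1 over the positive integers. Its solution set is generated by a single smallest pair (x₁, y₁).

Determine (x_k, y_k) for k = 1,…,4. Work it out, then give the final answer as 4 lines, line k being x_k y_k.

[22; 11,44] for √488; ℓ=2 ⇒ convergent index 1
i=0: a=22 ⇒ p=22, q=1
i=1: a=11 ⇒ p=243, q=11
fundamental: x₁=243, y₁=11  (since 59049 − 488·121 = 1)
(x_2, y_2) = (243·243 + 488·11·11, 243·11 + 11·243) = (118097, 5346)
(x_3, y_3) = (243·118097 + 488·11·5346, 243·5346 + 11·118097) = (57394899, 2598145)
(x_4, y_4) = (243·57394899 + 488·11·2598145, 243·2598145 + 11·57394899) = (27893802817, 1262693124)

243 11
118097 5346
57394899 2598145
27893802817 1262693124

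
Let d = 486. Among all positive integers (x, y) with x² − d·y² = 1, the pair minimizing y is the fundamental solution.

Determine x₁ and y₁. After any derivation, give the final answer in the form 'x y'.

485 22

d=486: √d = [22; 22,44] (ℓ=2, even), read p_1/q_1
k=0  a_k=22  p_k/q_k = 22/1
k=1  a_k=22  p_k/q_k = 485/22
→ (485, 22).  Check: 485²=235225, 486·22²=235224, difference 1.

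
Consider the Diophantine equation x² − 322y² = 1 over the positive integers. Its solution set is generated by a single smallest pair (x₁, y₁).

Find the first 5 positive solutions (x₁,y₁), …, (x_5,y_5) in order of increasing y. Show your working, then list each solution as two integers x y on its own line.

d=322: √d = [17; 1,16,1,34] (ℓ=4, even), read p_3/q_3
k=0  a_k=17  p_k/q_k = 17/1
…
k=2  a_k=16  p_k/q_k = 305/17
k=3  a_k=1  p_k/q_k = 323/18
fundamental: x₁=323, y₁=18  (since 104329 − 322·324 = 1)
(x_2, y_2) = (323·323 + 322·18·18, 323·18 + 18·323) = (208657, 11628)
(x_3, y_3) = (323·208657 + 322·18·11628, 323·11628 + 18·208657) = (134792099, 7511670)
(x_4, y_4) = (323·134792099 + 322·18·7511670, 323·7511670 + 18·134792099) = (87075487297, 4852527192)
(x_5, y_5) = (323·87075487297 + 322·18·4852527192, 323·4852527192 + 18·87075487297) = (56250630001763, 3134725054362)

323 18
208657 11628
134792099 7511670
87075487297 4852527192
56250630001763 3134725054362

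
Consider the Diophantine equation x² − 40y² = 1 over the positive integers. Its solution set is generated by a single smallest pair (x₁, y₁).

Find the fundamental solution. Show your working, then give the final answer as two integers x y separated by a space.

d=40: √d = [6; 3,12] (ℓ=2, even), read p_1/q_1
step 0: (6, 1)  from 6·(1,0) + (0,1)
step 1: (19, 3)  from 3·(6,1) + (1,0)
→ (19, 3).  Check: 19²=361, 40·3²=360, difference 1.

19 3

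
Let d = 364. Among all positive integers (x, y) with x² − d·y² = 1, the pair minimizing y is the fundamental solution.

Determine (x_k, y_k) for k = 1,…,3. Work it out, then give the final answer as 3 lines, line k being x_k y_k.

√364 = [19; 12,1,2,3,1,8,1,3,2,1,12,38, …], period ℓ=12 (even) → k=11
i=0: a=19 ⇒ p=19, q=1
i=1: a=12 ⇒ p=229, q=12
i=2: a=1 ⇒ p=248, q=13
…
i=10: a=1 ⇒ p=390371, q=20461
i=11: a=12 ⇒ p=4954951, q=259710
(x₁, y₁) = (4954951, 259710);  4954951² − 364·259710² = 1 ✓
(x_2, y_2) = (4954951·4954951 + 364·259710·259710, 4954951·259710 + 259710·4954951) = (49103078824801, 2573700648420)
(x_3, y_3) = (4954951·49103078824801 + 364·259710·2573700648420, 4954951·2573700648420 + 259710·49103078824801) = (486606699052048124551, 25505121203178395130)

4954951 259710
49103078824801 2573700648420
486606699052048124551 25505121203178395130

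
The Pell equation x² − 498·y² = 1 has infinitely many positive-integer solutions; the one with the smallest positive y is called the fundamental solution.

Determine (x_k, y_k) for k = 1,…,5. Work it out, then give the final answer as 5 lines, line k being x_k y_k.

d=498: √d = [22; 3,6,22,6,3,44] (ℓ=6, even), read p_5/q_5
i=0: a=22 ⇒ p=22, q=1
…
i=4: a=6 ⇒ p=56794, q=2545
i=5: a=3 ⇒ p=179777, q=8056
→ (179777, 8056).  Check: 179777²=32319769729, 498·8056²=32319769728, difference 1.
k=2:  x_2 = 179777·179777+498·8056·8056 = 64639539457,  y_2 = 179777·8056+8056·179777 = 2896567024
k=3:  x_3 = 179777·64639539457+498·8056·2896567024 = 23241404969742401,  y_3 = 179777·2896567024+8056·64639539457 = 1041472259739240
k=4:  x_4 = 179777·23241404969742401+498·8056·1041472259739240 = 8356540122426119709697,  y_4 = 179777·1041472259739240+8056·23241404969742401 = 374465516875386131936
k=5:  x_5 = 179777·8356540122426119709697+498·8056·374465516875386131936 = 3004627427155559641130652737,  y_5 = 179777·374465516875386131936+8056·8356540122426119709697 = 134640574453571113022377304

179777 8056
64639539457 2896567024
23241404969742401 1041472259739240
8356540122426119709697 374465516875386131936
3004627427155559641130652737 134640574453571113022377304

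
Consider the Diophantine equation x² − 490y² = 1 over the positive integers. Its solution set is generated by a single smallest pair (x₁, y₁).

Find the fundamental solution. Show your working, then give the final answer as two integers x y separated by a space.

1039681 46968

√490 = [22; 7,2,1,4,4,4,1,2,7,44, …], period ℓ=10 (even) → k=9
i=0: a=22 ⇒ p=22, q=1
i=1: a=7 ⇒ p=155, q=7
…
i=3: a=1 ⇒ p=487, q=22
i=4: a=4 ⇒ p=2280, q=103
…
i=7: a=1 ⇒ p=50315, q=2273
i=8: a=2 ⇒ p=141338, q=6385
i=9: a=7 ⇒ p=1039681, q=46968
→ (1039681, 46968).  Check: 1039681²=1080936581761, 490·46968²=1080936581760, difference 1.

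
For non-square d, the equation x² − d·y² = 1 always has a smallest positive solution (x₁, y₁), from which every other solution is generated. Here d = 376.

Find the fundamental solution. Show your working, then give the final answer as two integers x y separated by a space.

2143295 110532

√376 = [19; 2,1,1,3,1,…,1,2,38, …], period ℓ=16 (even) → k=15
k=0  a_k=19  p_k/q_k = 19/1
k=1  a_k=2  p_k/q_k = 39/2
k=2  a_k=1  p_k/q_k = 58/3
k=3  a_k=1  p_k/q_k = 97/5
k=4  a_k=3  p_k/q_k = 349/18
k=5  a_k=1  p_k/q_k = 446/23
k=6  a_k=2  p_k/q_k = 1241/64
k=7  a_k=2  p_k/q_k = 2928/151
k=8  a_k=4  p_k/q_k = 12953/668
…
k=10  a_k=2  p_k/q_k = 70621/3642
k=11  a_k=1  p_k/q_k = 99455/5129
…
k=13  a_k=1  p_k/q_k = 468441/24158
k=14  a_k=1  p_k/q_k = 837427/43187
k=15  a_k=2  p_k/q_k = 2143295/110532
→ (2143295, 110532).  Check: 2143295²=4593713457025, 376·110532²=4593713457024, difference 1.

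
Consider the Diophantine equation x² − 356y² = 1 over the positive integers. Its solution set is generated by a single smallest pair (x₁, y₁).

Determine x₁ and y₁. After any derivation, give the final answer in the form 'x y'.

500001 26500

√356 → a₀=18, period (1,6,1,1,2,…,6,1,36); ℓ=14 even so k=13
step 0: (18, 1)  from 18·(1,0) + (0,1)
step 1: (19, 1)  from 1·(18,1) + (1,0)
step 2: (132, 7)  from 6·(19,1) + (18,1)
step 3: (151, 8)  from 1·(132,7) + (19,1)
…
step 5: (717, 38)  from 2·(283,15) + (151,8)
step 6: (1000, 53)  from 1·(717,38) + (283,15)
…
step 8: (9717, 515)  from 1·(8717,462) + (1000,53)
…
step 10: (37868, 2007)  from 1·(28151,1492) + (9717,515)
step 11: (66019, 3499)  from 1·(37868,2007) + (28151,1492)
step 12: (433982, 23001)  from 6·(66019,3499) + (37868,2007)
step 13: (500001, 26500)  from 1·(433982,23001) + (66019,3499)
fundamental: x₁=500001, y₁=26500  (since 250001000001 − 356·702250000 = 1)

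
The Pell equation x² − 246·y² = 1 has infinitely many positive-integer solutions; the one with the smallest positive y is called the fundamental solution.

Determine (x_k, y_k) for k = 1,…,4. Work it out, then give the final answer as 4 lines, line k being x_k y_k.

88805 5662
15772656049 1005627820
2801381440774085 178609557104538
497553357680112580801 31722843436331366360

[15; 1,2,5,1,14,1,5,2,1,30] for √246; ℓ=10 ⇒ convergent index 9
a_0=15:  p_0=15·1+0=15,  q_0=15·0+1=1
a_1=1:  p_1=1·15+1=16,  q_1=1·1+0=1
a_2=2:  p_2=2·16+15=47,  q_2=2·1+1=3
a_3=5:  p_3=5·47+16=251,  q_3=5·3+1=16
a_4=1:  p_4=1·251+47=298,  q_4=1·16+3=19
a_5=14:  p_5=14·298+251=4423,  q_5=14·19+16=282
a_6=1:  p_6=1·4423+298=4721,  q_6=1·282+19=301
a_7=5:  p_7=5·4721+4423=28028,  q_7=5·301+282=1787
a_8=2:  p_8=2·28028+4721=60777,  q_8=2·1787+301=3875
a_9=1:  p_9=1·60777+28028=88805,  q_9=1·3875+1787=5662
fundamental: x₁=88805, y₁=5662  (since 7886328025 − 246·32058244 = 1)
(88805+5662√246)^2 = 15772656049 + 1005627820√246
(88805+5662√246)^3 = 2801381440774085 + 178609557104538√246
(88805+5662√246)^4 = 497553357680112580801 + 31722843436331366360√246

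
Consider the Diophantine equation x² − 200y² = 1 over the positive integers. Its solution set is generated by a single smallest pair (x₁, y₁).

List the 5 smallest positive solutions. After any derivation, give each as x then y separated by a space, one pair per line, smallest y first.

d=200: √d = [14; 7,28] (ℓ=2, even), read p_1/q_1
a_0=14:  p_0=14·1+0=14,  q_0=14·0+1=1
a_1=7:  p_1=7·14+1=99,  q_1=7·1+0=7
→ (99, 7).  Check: 99²=9801, 200·7²=9800, difference 1.
n=2: (99,7)∘(99,7) = (99·99+200·7·7, 99·7+7·99) = (19601,1386)
n=3: (19601,1386)∘(99,7) = (99·19601+200·7·1386, 99·1386+7·19601) = (3880899,274421)
n=4: (3880899,274421)∘(99,7) = (99·3880899+200·7·274421, 99·274421+7·3880899) = (768398401,54333972)
n=5: (768398401,54333972)∘(99,7) = (99·768398401+200·7·54333972, 99·54333972+7·768398401) = (152139002499,10757852035)

99 7
19601 1386
3880899 274421
768398401 54333972
152139002499 10757852035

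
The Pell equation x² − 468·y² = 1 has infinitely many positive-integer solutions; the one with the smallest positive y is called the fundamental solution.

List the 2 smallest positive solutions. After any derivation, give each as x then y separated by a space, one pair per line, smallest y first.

649 30
842401 38940

d=468: √d = [21; 1,1,1,2,1,1,1,42] (ℓ=8, even), read p_7/q_7
a_0=21:  p_0=21·1+0=21,  q_0=21·0+1=1
a_1=1:  p_1=1·21+1=22,  q_1=1·1+0=1
a_2=1:  p_2=1·22+21=43,  q_2=1·1+1=2
a_3=1:  p_3=1·43+22=65,  q_3=1·2+1=3
a_4=2:  p_4=2·65+43=173,  q_4=2·3+2=8
a_5=1:  p_5=1·173+65=238,  q_5=1·8+3=11
a_6=1:  p_6=1·238+173=411,  q_6=1·11+8=19
a_7=1:  p_7=1·411+238=649,  q_7=1·19+11=30
(x₁, y₁) = (649, 30);  649² − 468·30² = 1 ✓
(x_2, y_2) = (649·649 + 468·30·30, 649·30 + 30·649) = (842401, 38940)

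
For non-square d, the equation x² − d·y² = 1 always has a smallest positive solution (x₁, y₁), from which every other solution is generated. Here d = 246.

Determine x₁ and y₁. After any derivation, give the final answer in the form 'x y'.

88805 5662

√246 → a₀=15, period (1,2,5,1,14,1,5,2,1,30); ℓ=10 even so k=9
step 0: (15, 1)  from 15·(1,0) + (0,1)
…
step 3: (251, 16)  from 5·(47,3) + (16,1)
step 4: (298, 19)  from 1·(251,16) + (47,3)
…
step 8: (60777, 3875)  from 2·(28028,1787) + (4721,301)
step 9: (88805, 5662)  from 1·(60777,3875) + (28028,1787)
→ (88805, 5662).  Check: 88805²=7886328025, 246·5662²=7886328024, difference 1.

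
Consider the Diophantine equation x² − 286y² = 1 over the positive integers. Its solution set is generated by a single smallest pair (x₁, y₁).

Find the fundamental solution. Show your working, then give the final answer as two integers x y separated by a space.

√286 = [16; 1,10,3,3,2,3,3,10,1,32, …], period ℓ=10 (even) → k=9
step 0: (16, 1)  from 16·(1,0) + (0,1)
step 1: (17, 1)  from 1·(16,1) + (1,0)
step 2: (186, 11)  from 10·(17,1) + (16,1)
…
step 6: (15102, 893)  from 3·(4397,260) + (1911,113)
…
step 8: (512132, 30283)  from 10·(49703,2939) + (15102,893)
step 9: (561835, 33222)  from 1·(512132,30283) + (49703,2939)
fundamental: x₁=561835, y₁=33222  (since 315658567225 − 286·1103701284 = 1)

561835 33222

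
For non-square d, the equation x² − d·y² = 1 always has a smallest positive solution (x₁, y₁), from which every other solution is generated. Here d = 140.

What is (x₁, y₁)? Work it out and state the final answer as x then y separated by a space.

71 6

√140 → a₀=11, period (1,4,1,22); ℓ=4 even so k=3
i=0: a=11 ⇒ p=11, q=1
…
i=2: a=4 ⇒ p=59, q=5
i=3: a=1 ⇒ p=71, q=6
(x₁, y₁) = (71, 6);  71² − 140·6² = 1 ✓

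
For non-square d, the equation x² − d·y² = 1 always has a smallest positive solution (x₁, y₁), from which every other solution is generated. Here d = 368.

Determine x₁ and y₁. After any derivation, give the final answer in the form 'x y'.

[19; 5,2,5,38] for √368; ℓ=4 ⇒ convergent index 3
step 0: (19, 1)  from 19·(1,0) + (0,1)
step 1: (96, 5)  from 5·(19,1) + (1,0)
step 2: (211, 11)  from 2·(96,5) + (19,1)
step 3: (1151, 60)  from 5·(211,11) + (96,5)
→ (1151, 60).  Check: 1151²=1324801, 368·60²=1324800, difference 1.

1151 60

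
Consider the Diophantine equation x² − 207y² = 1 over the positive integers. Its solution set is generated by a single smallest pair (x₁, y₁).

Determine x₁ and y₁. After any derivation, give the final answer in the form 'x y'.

√207 = [14; 2,1,1,2,1,1,2,28, …], period ℓ=8 (even) → k=7
step 0: (14, 1)  from 14·(1,0) + (0,1)
…
step 3: (72, 5)  from 1·(43,3) + (29,2)
step 4: (187, 13)  from 2·(72,5) + (43,3)
…
step 6: (446, 31)  from 1·(259,18) + (187,13)
step 7: (1151, 80)  from 2·(446,31) + (259,18)
fundamental: x₁=1151, y₁=80  (since 1324801 − 207·6400 = 1)

1151 80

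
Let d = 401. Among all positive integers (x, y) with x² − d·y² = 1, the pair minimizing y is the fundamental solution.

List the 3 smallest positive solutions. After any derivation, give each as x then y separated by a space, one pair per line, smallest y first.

801 40
1283201 64080
2055687201 102656120

√401 → a₀=20, period (40); ℓ=1 odd so k=1
i=0: a=20 ⇒ p=20, q=1
i=1: a=40 ⇒ p=801, q=40
(x₁, y₁) = (801, 40);  801² − 401·40² = 1 ✓
n=2: (801,40)∘(801,40) = (801·801+401·40·40, 801·40+40·801) = (1283201,64080)
n=3: (1283201,64080)∘(801,40) = (801·1283201+401·40·64080, 801·64080+40·1283201) = (2055687201,102656120)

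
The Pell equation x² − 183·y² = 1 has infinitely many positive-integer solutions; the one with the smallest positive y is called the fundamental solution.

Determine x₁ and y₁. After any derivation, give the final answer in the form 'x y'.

[13; 1,1,8,1,1,26] for √183; ℓ=6 ⇒ convergent index 5
a_0=13:  p_0=13·1+0=13,  q_0=13·0+1=1
a_1=1:  p_1=1·13+1=14,  q_1=1·1+0=1
a_2=1:  p_2=1·14+13=27,  q_2=1·1+1=2
a_3=8:  p_3=8·27+14=230,  q_3=8·2+1=17
a_4=1:  p_4=1·230+27=257,  q_4=1·17+2=19
a_5=1:  p_5=1·257+230=487,  q_5=1·19+17=36
→ (487, 36).  Check: 487²=237169, 183·36²=237168, difference 1.

487 36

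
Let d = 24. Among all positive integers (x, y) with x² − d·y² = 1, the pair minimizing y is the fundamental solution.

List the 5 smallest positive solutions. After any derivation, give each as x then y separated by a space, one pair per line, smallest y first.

5 1
49 10
485 99
4801 980
47525 9701

√24 → a₀=4, period (1,8); ℓ=2 even so k=1
a_0=4:  p_0=4·1+0=4,  q_0=4·0+1=1
a_1=1:  p_1=1·4+1=5,  q_1=1·1+0=1
fundamental: x₁=5, y₁=1  (since 25 − 24·1 = 1)
(5+1√24)^2 = 49 + 10√24
(5+1√24)^3 = 485 + 99√24
(5+1√24)^4 = 4801 + 980√24
(5+1√24)^5 = 47525 + 9701√24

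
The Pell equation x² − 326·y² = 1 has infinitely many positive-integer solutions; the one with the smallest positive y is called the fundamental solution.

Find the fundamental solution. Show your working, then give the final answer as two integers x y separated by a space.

325 18

d=326: √d = [18; 18,36] (ℓ=2, even), read p_1/q_1
k=0  a_k=18  p_k/q_k = 18/1
k=1  a_k=18  p_k/q_k = 325/18
→ (325, 18).  Check: 325²=105625, 326·18²=105624, difference 1.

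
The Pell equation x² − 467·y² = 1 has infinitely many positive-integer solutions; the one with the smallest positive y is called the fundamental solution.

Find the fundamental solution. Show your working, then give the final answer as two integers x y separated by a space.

1625626 75225

d=467: √d = [21; 1,1,1,1,3,…,1,1,42] (ℓ=14, even), read p_13/q_13
a_0=21:  p_0=21·1+0=21,  q_0=21·0+1=1
a_1=1:  p_1=1·21+1=22,  q_1=1·1+0=1
…
a_5=3:  p_5=3·108+65=389,  q_5=3·5+3=18
a_6=3:  p_6=3·389+108=1275,  q_6=3·18+5=59
a_7=21:  p_7=21·1275+389=27164,  q_7=21·59+18=1257
a_8=3:  p_8=3·27164+1275=82767,  q_8=3·1257+59=3830
…
a_10=1:  p_10=1·275465+82767=358232,  q_10=1·12747+3830=16577
a_11=1:  p_11=1·358232+275465=633697,  q_11=1·16577+12747=29324
a_12=1:  p_12=1·633697+358232=991929,  q_12=1·29324+16577=45901
a_13=1:  p_13=1·991929+633697=1625626,  q_13=1·45901+29324=75225
→ (1625626, 75225).  Check: 1625626²=2642659891876, 467·75225²=2642659891875, difference 1.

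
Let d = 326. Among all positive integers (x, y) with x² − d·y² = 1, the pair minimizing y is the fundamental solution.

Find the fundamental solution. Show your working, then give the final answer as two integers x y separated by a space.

√326 = [18; 18,36, …], period ℓ=2 (even) → k=1
i=0: a=18 ⇒ p=18, q=1
i=1: a=18 ⇒ p=325, q=18
→ (325, 18).  Check: 325²=105625, 326·18²=105624, difference 1.

325 18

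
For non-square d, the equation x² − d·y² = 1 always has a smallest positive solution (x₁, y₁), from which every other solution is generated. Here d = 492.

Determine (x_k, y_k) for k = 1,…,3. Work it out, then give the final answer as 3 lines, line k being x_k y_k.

[22; 5,1,1,10,1,1,5,44] for √492; ℓ=8 ⇒ convergent index 7
i=0: a=22 ⇒ p=22, q=1
i=1: a=5 ⇒ p=111, q=5
i=2: a=1 ⇒ p=133, q=6
…
i=4: a=10 ⇒ p=2573, q=116
i=5: a=1 ⇒ p=2817, q=127
i=6: a=1 ⇒ p=5390, q=243
i=7: a=5 ⇒ p=29767, q=1342
fundamental: x₁=29767, y₁=1342  (since 886074289 − 492·1800964 = 1)
(x_2, y_2) = (29767·29767 + 492·1342·1342, 29767·1342 + 1342·29767) = (1772148577, 79894628)
(x_3, y_3) = (29767·1772148577 + 492·1342·79894628, 29767·79894628 + 1342·1772148577) = (105503093353351, 4756446782010)

29767 1342
1772148577 79894628
105503093353351 4756446782010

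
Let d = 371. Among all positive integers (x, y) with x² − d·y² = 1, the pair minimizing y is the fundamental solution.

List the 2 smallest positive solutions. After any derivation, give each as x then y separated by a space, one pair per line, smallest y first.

1695 88
5746049 298320

[19; 3,1,4,1,3,38] for √371; ℓ=6 ⇒ convergent index 5
a_0=19:  p_0=19·1+0=19,  q_0=19·0+1=1
a_1=3:  p_1=3·19+1=58,  q_1=3·1+0=3
…
a_3=4:  p_3=4·77+58=366,  q_3=4·4+3=19
a_4=1:  p_4=1·366+77=443,  q_4=1·19+4=23
a_5=3:  p_5=3·443+366=1695,  q_5=3·23+19=88
fundamental: x₁=1695, y₁=88  (since 2873025 − 371·7744 = 1)
(x_2, y_2) = (1695·1695 + 371·88·88, 1695·88 + 88·1695) = (5746049, 298320)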